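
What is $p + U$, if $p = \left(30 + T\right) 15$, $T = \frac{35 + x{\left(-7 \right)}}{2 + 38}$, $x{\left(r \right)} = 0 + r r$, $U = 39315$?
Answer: $\frac{79593}{2} \approx 39797.0$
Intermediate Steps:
$x{\left(r \right)} = r^{2}$ ($x{\left(r \right)} = 0 + r^{2} = r^{2}$)
$T = \frac{21}{10}$ ($T = \frac{35 + \left(-7\right)^{2}}{2 + 38} = \frac{35 + 49}{40} = 84 \cdot \frac{1}{40} = \frac{21}{10} \approx 2.1$)
$p = \frac{963}{2}$ ($p = \left(30 + \frac{21}{10}\right) 15 = \frac{321}{10} \cdot 15 = \frac{963}{2} \approx 481.5$)
$p + U = \frac{963}{2} + 39315 = \frac{79593}{2}$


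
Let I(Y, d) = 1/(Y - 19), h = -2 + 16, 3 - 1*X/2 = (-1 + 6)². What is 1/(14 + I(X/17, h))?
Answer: 367/5121 ≈ 0.071666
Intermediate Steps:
X = -44 (X = 6 - 2*(-1 + 6)² = 6 - 2*5² = 6 - 2*25 = 6 - 50 = -44)
h = 14
I(Y, d) = 1/(-19 + Y)
1/(14 + I(X/17, h)) = 1/(14 + 1/(-19 - 44/17)) = 1/(14 + 1/(-367/17)) = 1/(14 - 17/367) = 1/(5121/367) = 367/5121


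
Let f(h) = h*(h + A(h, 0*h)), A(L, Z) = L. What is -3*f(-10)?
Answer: -600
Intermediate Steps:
f(h) = 2*h² (f(h) = h*(h + h) = h*(2*h) = 2*h²)
-3*f(-10) = -6*(-10)² = -6*100 = -3*200 = -600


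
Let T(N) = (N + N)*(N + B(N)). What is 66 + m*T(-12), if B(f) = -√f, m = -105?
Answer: -30174 - 5040*I*√3 ≈ -30174.0 - 8729.5*I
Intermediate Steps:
T(N) = 2*N*(N - √N) (T(N) = (N + N)*(N - √N) = (2*N)*(N - √N) = 2*N*(N - √N))
66 + m*T(-12) = 66 - 105*(-(-48)*I*√3 + 2*(-12)²) = 66 - 105*(-(-48)*I*√3 + 2*144) = 66 - 105*(48*I*√3 + 288) = 66 - 105*(288 + 48*I*√3) = 66 + (-30240 - 5040*I*√3) = -30174 - 5040*I*√3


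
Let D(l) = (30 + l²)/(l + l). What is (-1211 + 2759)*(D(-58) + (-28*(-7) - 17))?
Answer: 6722190/29 ≈ 2.3180e+5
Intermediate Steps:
D(l) = (30 + l²)/(2*l) (D(l) = (30 + l²)/((2*l)) = (30 + l²)*(1/(2*l)) = (30 + l²)/(2*l))
(-1211 + 2759)*(D(-58) + (-28*(-7) - 17)) = (-1211 + 2759)*(((½)*(-58) + 15/(-58)) + (-28*(-7) - 17)) = 1548*((-29 + 15*(-1/58)) + (196 - 17)) = 1548*((-29 - 15/58) + 179) = 1548*(-1697/58 + 179) = 1548*(8685/58) = 6722190/29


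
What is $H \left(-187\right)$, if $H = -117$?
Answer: $21879$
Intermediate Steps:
$H \left(-187\right) = \left(-117\right) \left(-187\right) = 21879$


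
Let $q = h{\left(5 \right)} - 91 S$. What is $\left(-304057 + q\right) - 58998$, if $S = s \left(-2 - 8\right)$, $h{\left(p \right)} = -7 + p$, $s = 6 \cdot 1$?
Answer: $-357597$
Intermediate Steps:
$s = 6$
$S = -60$ ($S = 6 \left(-2 - 8\right) = 6 \left(-10\right) = -60$)
$q = 5458$ ($q = \left(-7 + 5\right) - -5460 = -2 + 5460 = 5458$)
$\left(-304057 + q\right) - 58998 = \left(-304057 + 5458\right) - 58998 = -298599 - 58998 = -357597$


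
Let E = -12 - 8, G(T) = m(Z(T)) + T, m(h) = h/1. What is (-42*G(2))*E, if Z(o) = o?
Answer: 3360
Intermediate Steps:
m(h) = h (m(h) = h*1 = h)
G(T) = 2*T (G(T) = T + T = 2*T)
E = -20
(-42*G(2))*E = -84*2*(-20) = -42*4*(-20) = -168*(-20) = 3360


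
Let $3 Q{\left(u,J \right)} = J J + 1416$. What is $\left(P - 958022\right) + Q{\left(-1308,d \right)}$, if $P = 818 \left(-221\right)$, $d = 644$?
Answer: $- \frac{3000248}{3} \approx -1.0001 \cdot 10^{6}$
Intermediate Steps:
$Q{\left(u,J \right)} = 472 + \frac{J^{2}}{3}$ ($Q{\left(u,J \right)} = \frac{J J + 1416}{3} = \frac{J^{2} + 1416}{3} = \frac{1416 + J^{2}}{3} = 472 + \frac{J^{2}}{3}$)
$P = -180778$
$\left(P - 958022\right) + Q{\left(-1308,d \right)} = \left(-180778 - 958022\right) + \left(472 + \frac{644^{2}}{3}\right) = -1138800 + \left(472 + \frac{1}{3} \cdot 414736\right) = -1138800 + \left(472 + \frac{414736}{3}\right) = -1138800 + \frac{416152}{3} = - \frac{3000248}{3}$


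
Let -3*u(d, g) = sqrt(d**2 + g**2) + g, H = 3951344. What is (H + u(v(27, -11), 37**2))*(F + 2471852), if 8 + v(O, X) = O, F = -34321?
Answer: 28891233495053/3 - 2437531*sqrt(1874522)/3 ≈ 9.6293e+12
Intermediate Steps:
v(O, X) = -8 + O
u(d, g) = -g/3 - sqrt(d**2 + g**2)/3 (u(d, g) = -(sqrt(d**2 + g**2) + g)/3 = -(g + sqrt(d**2 + g**2))/3 = -g/3 - sqrt(d**2 + g**2)/3)
(H + u(v(27, -11), 37**2))*(F + 2471852) = (3951344 + (-1/3*37**2 - sqrt((-8 + 27)**2 + (37**2)**2)/3))*(-34321 + 2471852) = (3951344 + (-1/3*1369 - sqrt(19**2 + 1369**2)/3))*2437531 = (3951344 + (-1369/3 - sqrt(361 + 1874161)/3))*2437531 = (3951344 + (-1369/3 - sqrt(1874522)/3))*2437531 = (11852663/3 - sqrt(1874522)/3)*2437531 = 28891233495053/3 - 2437531*sqrt(1874522)/3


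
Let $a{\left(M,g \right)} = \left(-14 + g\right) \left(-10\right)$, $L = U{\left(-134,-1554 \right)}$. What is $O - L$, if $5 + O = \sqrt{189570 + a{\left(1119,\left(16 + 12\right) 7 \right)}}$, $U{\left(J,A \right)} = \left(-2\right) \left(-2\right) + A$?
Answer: $1545 + 5 \sqrt{7510} \approx 1978.3$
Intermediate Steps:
$U{\left(J,A \right)} = 4 + A$
$L = -1550$ ($L = 4 - 1554 = -1550$)
$a{\left(M,g \right)} = 140 - 10 g$
$O = -5 + 5 \sqrt{7510}$ ($O = -5 + \sqrt{189570 + \left(140 - 10 \left(16 + 12\right) 7\right)} = -5 + \sqrt{189570 + \left(140 - 10 \cdot 28 \cdot 7\right)} = -5 + \sqrt{189570 + \left(140 - 1960\right)} = -5 + \sqrt{189570 - 1820} = -5 + \sqrt{187750} = -5 + 5 \sqrt{7510} \approx 428.3$)
$O - L = \left(-5 + 5 \sqrt{7510}\right) - -1550 = \left(-5 + 5 \sqrt{7510}\right) + 1550 = 1545 + 5 \sqrt{7510}$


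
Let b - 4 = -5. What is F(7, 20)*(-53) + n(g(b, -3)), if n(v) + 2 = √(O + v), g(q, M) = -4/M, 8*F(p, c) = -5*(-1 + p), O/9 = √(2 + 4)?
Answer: 787/4 + √(12 + 81*√6)/3 ≈ 201.59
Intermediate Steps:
b = -1 (b = 4 - 5 = -1)
O = 9*√6 (O = 9*√(2 + 4) = 9*√6 ≈ 22.045)
F(p, c) = 5/8 - 5*p/8 (F(p, c) = (-5*(-1 + p))/8 = (5 - 5*p)/8 = 5/8 - 5*p/8)
n(v) = -2 + √(v + 9*√6) (n(v) = -2 + √(9*√6 + v) = -2 + √(v + 9*√6))
F(7, 20)*(-53) + n(g(b, -3)) = (5/8 - 5/8*7)*(-53) + (-2 + √(-4/(-3) + 9*√6)) = (5/8 - 35/8)*(-53) + (-2 + √(-4*(-⅓) + 9*√6)) = -15/4*(-53) + (-2 + √(4/3 + 9*√6)) = 795/4 + (-2 + √(4/3 + 9*√6)) = 787/4 + √(4/3 + 9*√6)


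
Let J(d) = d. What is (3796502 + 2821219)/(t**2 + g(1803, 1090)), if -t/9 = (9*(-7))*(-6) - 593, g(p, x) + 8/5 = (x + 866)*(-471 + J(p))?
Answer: 33088605/31748077 ≈ 1.0422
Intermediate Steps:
g(p, x) = -8/5 + (-471 + p)*(866 + x) (g(p, x) = -8/5 + (x + 866)*(-471 + p) = -8/5 + (866 + x)*(-471 + p) = -8/5 + (-471 + p)*(866 + x))
t = 1935 (t = -9*((9*(-7))*(-6) - 593) = -9*(-63*(-6) - 593) = -9*(378 - 593) = -9*(-215) = 1935)
(3796502 + 2821219)/(t**2 + g(1803, 1090)) = (3796502 + 2821219)/(1935**2 + (-2039438/5 - 471*1090 + 866*1803 + 1803*1090)) = 6617721/(3744225 + (-2039438/5 - 513390 + 1561398 + 1965270)) = 6617721/(3744225 + 13026952/5) = 6617721/(31748077/5) = 6617721*(5/31748077) = 33088605/31748077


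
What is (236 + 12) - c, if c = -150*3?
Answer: 698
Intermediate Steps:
c = -450
(236 + 12) - c = (236 + 12) - 1*(-450) = 248 + 450 = 698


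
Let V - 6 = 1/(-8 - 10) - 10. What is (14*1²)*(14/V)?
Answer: -3528/73 ≈ -48.329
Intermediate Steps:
V = -73/18 (V = 6 + (1/(-8 - 10) - 10) = 6 + (1/(-18) - 10) = 6 + (-1/18 - 10) = 6 - 181/18 = -73/18 ≈ -4.0556)
(14*1²)*(14/V) = (14*1²)*(14/(-73/18)) = (14*1)*(14*(-18/73)) = 14*(-252/73) = -3528/73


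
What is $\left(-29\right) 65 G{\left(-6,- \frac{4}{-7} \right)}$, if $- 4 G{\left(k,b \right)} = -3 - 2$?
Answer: $- \frac{9425}{4} \approx -2356.3$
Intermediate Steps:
$G{\left(k,b \right)} = \frac{5}{4}$ ($G{\left(k,b \right)} = - \frac{-3 - 2}{4} = \left(- \frac{1}{4}\right) \left(-5\right) = \frac{5}{4}$)
$\left(-29\right) 65 G{\left(-6,- \frac{4}{-7} \right)} = \left(-29\right) 65 \cdot \frac{5}{4} = \left(-1885\right) \frac{5}{4} = - \frac{9425}{4}$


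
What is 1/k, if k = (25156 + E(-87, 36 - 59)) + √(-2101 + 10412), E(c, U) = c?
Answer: 25069/628446450 - √8311/628446450 ≈ 3.9745e-5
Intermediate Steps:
k = 25069 + √8311 (k = (25156 - 87) + √(-2101 + 10412) = 25069 + √8311 ≈ 25160.)
1/k = 1/(25069 + √8311)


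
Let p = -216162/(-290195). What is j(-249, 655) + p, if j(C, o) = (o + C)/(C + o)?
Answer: 506357/290195 ≈ 1.7449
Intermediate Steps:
j(C, o) = 1 (j(C, o) = (C + o)/(C + o) = 1)
p = 216162/290195 (p = -216162*(-1/290195) = 216162/290195 ≈ 0.74489)
j(-249, 655) + p = 1 + 216162/290195 = 506357/290195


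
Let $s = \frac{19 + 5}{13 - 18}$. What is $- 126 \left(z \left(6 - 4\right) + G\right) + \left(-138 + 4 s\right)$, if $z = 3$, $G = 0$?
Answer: $- \frac{4566}{5} \approx -913.2$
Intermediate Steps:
$s = - \frac{24}{5}$ ($s = \frac{24}{-5} = 24 \left(- \frac{1}{5}\right) = - \frac{24}{5} \approx -4.8$)
$- 126 \left(z \left(6 - 4\right) + G\right) + \left(-138 + 4 s\right) = - 126 \left(3 \left(6 - 4\right) + 0\right) + \left(-138 + 4 \left(- \frac{24}{5}\right)\right) = - 126 \left(3 \cdot 2 + 0\right) - \frac{786}{5} = - 126 \left(6 + 0\right) - \frac{786}{5} = \left(-126\right) 6 - \frac{786}{5} = -756 - \frac{786}{5} = - \frac{4566}{5}$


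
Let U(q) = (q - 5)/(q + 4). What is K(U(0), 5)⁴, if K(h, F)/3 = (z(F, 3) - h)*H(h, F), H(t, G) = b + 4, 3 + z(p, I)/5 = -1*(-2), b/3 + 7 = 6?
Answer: 4100625/256 ≈ 16018.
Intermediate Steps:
b = -3 (b = -21 + 3*6 = -21 + 18 = -3)
z(p, I) = -5 (z(p, I) = -15 + 5*(-1*(-2)) = -15 + 5*2 = -15 + 10 = -5)
U(q) = (-5 + q)/(4 + q)
H(t, G) = 1 (H(t, G) = -3 + 4 = 1)
K(h, F) = -15 - 3*h (K(h, F) = 3*((-5 - h)*1) = 3*(-5 - h) = -15 - 3*h)
K(U(0), 5)⁴ = (-15 - 3*(-5 + 0)/(4 + 0))⁴ = (-15 - 3*(-5)/4)⁴ = (-15 - 3*(-5/4))⁴ = (-15 + 15/4)⁴ = (-45/4)⁴ = 4100625/256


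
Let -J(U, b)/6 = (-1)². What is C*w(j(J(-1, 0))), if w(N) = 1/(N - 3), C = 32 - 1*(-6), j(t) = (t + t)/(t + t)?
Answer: -19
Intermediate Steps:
J(U, b) = -6 (J(U, b) = -6*(-1)² = -6*1 = -6)
j(t) = 1 (j(t) = (2*t)/((2*t)) = (2*t)*(1/(2*t)) = 1)
C = 38 (C = 32 + 6 = 38)
w(N) = 1/(-3 + N)
C*w(j(J(-1, 0))) = 38/(-3 + 1) = 38/(-2) = 38*(-½) = -19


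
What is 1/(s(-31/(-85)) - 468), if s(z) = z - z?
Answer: -1/468 ≈ -0.0021368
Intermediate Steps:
s(z) = 0
1/(s(-31/(-85)) - 468) = 1/(0 - 468) = 1/(-468) = -1/468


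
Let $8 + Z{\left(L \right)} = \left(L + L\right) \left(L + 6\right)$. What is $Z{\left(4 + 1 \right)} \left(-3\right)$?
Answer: $-306$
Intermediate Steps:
$Z{\left(L \right)} = -8 + 2 L \left(6 + L\right)$ ($Z{\left(L \right)} = -8 + \left(L + L\right) \left(L + 6\right) = -8 + 2 L \left(6 + L\right)$)
$Z{\left(4 + 1 \right)} \left(-3\right) = \left(-8 + 2 \left(4 + 1\right)^{2} + 12 \left(4 + 1\right)\right) \left(-3\right) = \left(-8 + 2 \cdot 5^{2} + 12 \cdot 5\right) \left(-3\right) = \left(-8 + 2 \cdot 25 + 60\right) \left(-3\right) = \left(-8 + 50 + 60\right) \left(-3\right) = 102 \left(-3\right) = -306$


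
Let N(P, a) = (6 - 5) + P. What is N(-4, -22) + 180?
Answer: 177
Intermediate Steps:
N(P, a) = 1 + P
N(-4, -22) + 180 = (1 - 4) + 180 = -3 + 180 = 177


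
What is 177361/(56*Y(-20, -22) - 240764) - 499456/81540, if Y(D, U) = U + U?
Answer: -11328641659/1652734260 ≈ -6.8545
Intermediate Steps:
Y(D, U) = 2*U
177361/(56*Y(-20, -22) - 240764) - 499456/81540 = 177361/(56*(2*(-22)) - 240764) - 499456/81540 = 177361/(56*(-44) - 240764) - 499456*1/81540 = 177361/(-2464 - 240764) - 124864/20385 = 177361/(-243228) - 124864/20385 = 177361*(-1/243228) - 124864/20385 = -177361/243228 - 124864/20385 = -11328641659/1652734260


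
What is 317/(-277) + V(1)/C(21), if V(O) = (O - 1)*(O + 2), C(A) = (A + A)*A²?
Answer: -317/277 ≈ -1.1444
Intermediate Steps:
C(A) = 2*A³ (C(A) = (2*A)*A² = 2*A³)
V(O) = (-1 + O)*(2 + O)
317/(-277) + V(1)/C(21) = 317/(-277) + (-2 + 1 + 1²)/((2*21³)) = 317*(-1/277) + (-2 + 1 + 1)/((2*9261)) = -317/277 + 0/18522 = -317/277 + 0*(1/18522) = -317/277 + 0 = -317/277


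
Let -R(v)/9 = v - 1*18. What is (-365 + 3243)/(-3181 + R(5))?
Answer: -1439/1532 ≈ -0.93929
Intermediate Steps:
R(v) = 162 - 9*v (R(v) = -9*(v - 1*18) = -9*(v - 18) = -9*(-18 + v) = 162 - 9*v)
(-365 + 3243)/(-3181 + R(5)) = (-365 + 3243)/(-3181 + (162 - 9*5)) = 2878/(-3181 + (162 - 45)) = 2878/(-3181 + 117) = 2878/(-3064) = 2878*(-1/3064) = -1439/1532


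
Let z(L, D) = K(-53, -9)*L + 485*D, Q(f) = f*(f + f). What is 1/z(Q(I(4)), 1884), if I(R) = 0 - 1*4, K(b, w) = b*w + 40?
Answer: 1/930284 ≈ 1.0749e-6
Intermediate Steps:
K(b, w) = 40 + b*w
I(R) = -4 (I(R) = 0 - 4 = -4)
Q(f) = 2*f² (Q(f) = f*(2*f) = 2*f²)
z(L, D) = 485*D + 517*L (z(L, D) = (40 - 53*(-9))*L + 485*D = (40 + 477)*L + 485*D = 517*L + 485*D = 485*D + 517*L)
1/z(Q(I(4)), 1884) = 1/(485*1884 + 517*(2*(-4)²)) = 1/(913740 + 517*(2*16)) = 1/(913740 + 517*32) = 1/(913740 + 16544) = 1/930284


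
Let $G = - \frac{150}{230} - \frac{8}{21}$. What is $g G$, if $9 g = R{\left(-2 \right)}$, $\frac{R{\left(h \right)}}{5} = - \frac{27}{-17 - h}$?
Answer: $- \frac{499}{483} \approx -1.0331$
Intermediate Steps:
$G = - \frac{499}{483}$ ($G = \left(-150\right) \frac{1}{230} - \frac{8}{21} = - \frac{15}{23} - \frac{8}{21} = - \frac{499}{483} \approx -1.0331$)
$R{\left(h \right)} = - \frac{135}{-17 - h}$ ($R{\left(h \right)} = 5 \left(- \frac{27}{-17 - h}\right) = - \frac{135}{-17 - h}$)
$g = 1$ ($g = \frac{135 \frac{1}{17 - 2}}{9} = \frac{135 \cdot \frac{1}{15}}{9} = \frac{1}{9} \cdot 9 = 1$)
$g G = 1 \left(- \frac{499}{483}\right) = - \frac{499}{483}$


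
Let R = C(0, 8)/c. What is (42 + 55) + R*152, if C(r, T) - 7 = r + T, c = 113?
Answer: 13241/113 ≈ 117.18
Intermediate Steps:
C(r, T) = 7 + T + r (C(r, T) = 7 + (r + T) = 7 + (T + r) = 7 + T + r)
R = 15/113 (R = (7 + 8 + 0)/113 = 15*(1/113) = 15/113 ≈ 0.13274)
(42 + 55) + R*152 = (42 + 55) + (15/113)*152 = 97 + 2280/113 = 13241/113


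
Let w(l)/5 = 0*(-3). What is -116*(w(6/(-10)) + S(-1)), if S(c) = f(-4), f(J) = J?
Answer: 464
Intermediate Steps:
S(c) = -4
w(l) = 0 (w(l) = 5*(0*(-3)) = 5*0 = 0)
-116*(w(6/(-10)) + S(-1)) = -116*(0 - 4) = -116*(-4) = 464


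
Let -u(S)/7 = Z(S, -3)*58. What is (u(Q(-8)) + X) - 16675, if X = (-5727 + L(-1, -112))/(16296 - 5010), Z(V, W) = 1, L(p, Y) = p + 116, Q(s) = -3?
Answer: -96390889/5643 ≈ -17082.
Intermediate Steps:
L(p, Y) = 116 + p
X = -2806/5643 (X = (-5727 + (116 - 1))/(16296 - 5010) = (-5727 + 115)/11286 = -5612*1/11286 = -2806/5643 ≈ -0.49725)
u(S) = -406 (u(S) = -7*58 = -406)
(u(Q(-8)) + X) - 16675 = (-406 - 2806/5643) - 16675 = -2293864/5643 - 16675 = -96390889/5643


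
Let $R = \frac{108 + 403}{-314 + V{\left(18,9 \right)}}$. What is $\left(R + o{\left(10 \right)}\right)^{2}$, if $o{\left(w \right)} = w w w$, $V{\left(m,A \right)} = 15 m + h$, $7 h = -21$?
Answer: $\frac{2161227121}{2209} \approx 9.7837 \cdot 10^{5}$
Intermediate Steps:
$h = -3$ ($h = \frac{1}{7} \left(-21\right) = -3$)
$V{\left(m,A \right)} = -3 + 15 m$ ($V{\left(m,A \right)} = 15 m - 3 = -3 + 15 m$)
$o{\left(w \right)} = w^{3}$ ($o{\left(w \right)} = w^{2} w = w^{3}$)
$R = - \frac{511}{47}$ ($R = \frac{108 + 403}{-314 + \left(-3 + 15 \cdot 18\right)} = \frac{511}{-314 + \left(-3 + 270\right)} = \frac{511}{-314 + 267} = \frac{511}{-47} = 511 \left(- \frac{1}{47}\right) = - \frac{511}{47} \approx -10.872$)
$\left(R + o{\left(10 \right)}\right)^{2} = \left(- \frac{511}{47} + 10^{3}\right)^{2} = \left(- \frac{511}{47} + 1000\right)^{2} = \left(\frac{46489}{47}\right)^{2} = \frac{2161227121}{2209}$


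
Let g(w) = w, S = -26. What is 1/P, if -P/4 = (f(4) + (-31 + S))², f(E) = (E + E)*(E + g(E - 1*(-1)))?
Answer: -1/900 ≈ -0.0011111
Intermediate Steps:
f(E) = 2*E*(1 + 2*E) (f(E) = (E + E)*(E + (E - 1*(-1))) = (2*E)*(E + (E + 1)) = (2*E)*(E + (1 + E)) = (2*E)*(1 + 2*E) = 2*E*(1 + 2*E))
P = -900 (P = -4*(2*4*(1 + 2*4) + (-31 - 26))² = -4*(2*4*(1 + 8) - 57)² = -4*(2*4*9 - 57)² = -4*(72 - 57)² = -4*15² = -4*225 = -900)
1/P = 1/(-900) = -1/900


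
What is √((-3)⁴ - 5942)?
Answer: I*√5861 ≈ 76.557*I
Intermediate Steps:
√((-3)⁴ - 5942) = √(81 - 5942) = √(-5861) = I*√5861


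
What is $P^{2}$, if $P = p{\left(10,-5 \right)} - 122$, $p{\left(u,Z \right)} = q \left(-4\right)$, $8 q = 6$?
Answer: $15625$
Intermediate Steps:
$q = \frac{3}{4}$ ($q = \frac{1}{8} \cdot 6 = \frac{3}{4} \approx 0.75$)
$p{\left(u,Z \right)} = -3$ ($p{\left(u,Z \right)} = \frac{3}{4} \left(-4\right) = -3$)
$P = -125$ ($P = -3 - 122 = -125$)
$P^{2} = \left(-125\right)^{2} = 15625$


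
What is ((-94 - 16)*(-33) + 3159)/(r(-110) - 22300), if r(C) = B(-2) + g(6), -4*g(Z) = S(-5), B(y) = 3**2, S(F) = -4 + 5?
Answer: -27156/89165 ≈ -0.30456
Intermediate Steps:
S(F) = 1
B(y) = 9
g(Z) = -1/4 (g(Z) = -1/4*1 = -1/4)
r(C) = 35/4 (r(C) = 9 - 1/4 = 35/4)
((-94 - 16)*(-33) + 3159)/(r(-110) - 22300) = ((-94 - 16)*(-33) + 3159)/(35/4 - 22300) = (-110*(-33) + 3159)/(-89165/4) = (3630 + 3159)*(-4/89165) = 6789*(-4/89165) = -27156/89165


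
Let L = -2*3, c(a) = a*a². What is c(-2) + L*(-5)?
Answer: 22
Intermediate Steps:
c(a) = a³
L = -6
c(-2) + L*(-5) = (-2)³ - 6*(-5) = -8 + 30 = 22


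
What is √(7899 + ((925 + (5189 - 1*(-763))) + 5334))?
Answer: √20110 ≈ 141.81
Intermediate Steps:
√(7899 + ((925 + (5189 - 1*(-763))) + 5334)) = √(7899 + ((925 + (5189 + 763)) + 5334)) = √(7899 + ((925 + 5952) + 5334)) = √(7899 + (6877 + 5334)) = √(7899 + 12211) = √20110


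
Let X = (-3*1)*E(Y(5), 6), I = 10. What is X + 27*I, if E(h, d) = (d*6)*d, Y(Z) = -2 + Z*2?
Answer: -378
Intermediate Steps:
Y(Z) = -2 + 2*Z
E(h, d) = 6*d² (E(h, d) = (6*d)*d = 6*d²)
X = -648 (X = (-3*1)*(6*6²) = -18*36 = -3*216 = -648)
X + 27*I = -648 + 27*10 = -648 + 270 = -378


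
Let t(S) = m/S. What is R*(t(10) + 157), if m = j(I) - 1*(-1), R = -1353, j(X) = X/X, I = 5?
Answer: -1063458/5 ≈ -2.1269e+5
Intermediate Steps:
j(X) = 1
m = 2 (m = 1 - 1*(-1) = 1 + 1 = 2)
t(S) = 2/S
R*(t(10) + 157) = -1353*(2/10 + 157) = -1353*(2*(1/10) + 157) = -1353*(1/5 + 157) = -1353*786/5 = -1063458/5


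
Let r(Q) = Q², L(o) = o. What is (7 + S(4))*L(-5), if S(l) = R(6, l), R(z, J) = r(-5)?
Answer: -160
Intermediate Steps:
R(z, J) = 25 (R(z, J) = (-5)² = 25)
S(l) = 25
(7 + S(4))*L(-5) = (7 + 25)*(-5) = 32*(-5) = -160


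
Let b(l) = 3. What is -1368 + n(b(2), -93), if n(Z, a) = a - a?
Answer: -1368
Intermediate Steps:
n(Z, a) = 0
-1368 + n(b(2), -93) = -1368 + 0 = -1368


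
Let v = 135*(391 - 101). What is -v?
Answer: -39150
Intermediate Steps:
v = 39150 (v = 135*290 = 39150)
-v = -1*39150 = -39150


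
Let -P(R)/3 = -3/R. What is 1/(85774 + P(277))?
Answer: 277/23759407 ≈ 1.1659e-5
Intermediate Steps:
P(R) = 9/R (P(R) = -(-9)/R = 9/R)
1/(85774 + P(277)) = 1/(85774 + 9/277) = 1/(23759407/277) = 277/23759407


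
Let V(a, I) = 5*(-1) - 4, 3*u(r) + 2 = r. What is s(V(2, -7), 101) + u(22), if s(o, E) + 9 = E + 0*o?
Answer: 296/3 ≈ 98.667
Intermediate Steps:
u(r) = -2/3 + r/3
V(a, I) = -9 (V(a, I) = -5 - 4 = -9)
s(o, E) = -9 + E (s(o, E) = -9 + (E + 0*o) = -9 + (E + 0) = -9 + E)
s(V(2, -7), 101) + u(22) = (-9 + 101) + (-2/3 + (1/3)*22) = 92 + (-2/3 + 22/3) = 92 + 20/3 = 296/3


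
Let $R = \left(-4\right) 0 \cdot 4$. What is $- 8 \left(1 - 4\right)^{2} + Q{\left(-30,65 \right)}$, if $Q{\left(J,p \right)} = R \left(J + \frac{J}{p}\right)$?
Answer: $-72$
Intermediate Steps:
$R = 0$ ($R = 0 \cdot 4 = 0$)
$Q{\left(J,p \right)} = 0$ ($Q{\left(J,p \right)} = 0 \left(J + \frac{J}{p}\right) = 0$)
$- 8 \left(1 - 4\right)^{2} + Q{\left(-30,65 \right)} = - 8 \left(1 - 4\right)^{2} + 0 = - 8 \left(-3\right)^{2} + 0 = \left(-8\right) 9 + 0 = -72 + 0 = -72$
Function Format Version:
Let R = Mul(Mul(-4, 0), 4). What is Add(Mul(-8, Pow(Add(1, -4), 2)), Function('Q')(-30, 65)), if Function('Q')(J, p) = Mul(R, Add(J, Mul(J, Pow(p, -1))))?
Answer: -72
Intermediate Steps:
R = 0 (R = Mul(0, 4) = 0)
Function('Q')(J, p) = 0 (Function('Q')(J, p) = Mul(0, Add(J, Mul(J, Pow(p, -1)))) = 0)
Add(Mul(-8, Pow(Add(1, -4), 2)), Function('Q')(-30, 65)) = Add(Mul(-8, Pow(Add(1, -4), 2)), 0) = Add(Mul(-8, Pow(-3, 2)), 0) = Add(Mul(-8, 9), 0) = Add(-72, 0) = -72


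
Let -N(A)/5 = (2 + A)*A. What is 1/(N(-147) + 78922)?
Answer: -1/27653 ≈ -3.6162e-5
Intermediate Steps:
N(A) = -5*A*(2 + A) (N(A) = -5*(2 + A)*A = -5*A*(2 + A))
1/(N(-147) + 78922) = 1/(-5*(-147)*(2 - 147) + 78922) = 1/(-5*(-147)*(-145) + 78922) = 1/(-106575 + 78922) = 1/(-27653) = -1/27653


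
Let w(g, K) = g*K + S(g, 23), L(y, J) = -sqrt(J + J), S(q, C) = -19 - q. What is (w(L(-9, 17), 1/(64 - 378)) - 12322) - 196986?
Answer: -209327 + 315*sqrt(34)/314 ≈ -2.0932e+5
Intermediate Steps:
L(y, J) = -sqrt(2)*sqrt(J) (L(y, J) = -sqrt(2*J) = -sqrt(2)*sqrt(J))
w(g, K) = -19 - g + K*g (w(g, K) = g*K + (-19 - g) = K*g + (-19 - g) = -19 - g + K*g)
(w(L(-9, 17), 1/(64 - 378)) - 12322) - 196986 = ((-19 - (-1)*sqrt(2)*sqrt(17) + (-sqrt(2)*sqrt(17))/(64 - 378)) - 12322) - 196986 = ((-19 - (-1)*sqrt(34) + (-sqrt(34))/(-314)) - 12322) - 196986 = ((-19 + sqrt(34) - (-1)*sqrt(34)/314) - 12322) - 196986 = ((-19 + sqrt(34) + sqrt(34)/314) - 12322) - 196986 = ((-19 + 315*sqrt(34)/314) - 12322) - 196986 = (-12341 + 315*sqrt(34)/314) - 196986 = -209327 + 315*sqrt(34)/314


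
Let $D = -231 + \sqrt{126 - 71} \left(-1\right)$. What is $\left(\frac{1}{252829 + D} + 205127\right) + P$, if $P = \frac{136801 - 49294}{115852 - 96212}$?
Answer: $\frac{257059441693855688783}{1253144921142360} + \frac{\sqrt{55}}{63805749549} \approx 2.0513 \cdot 10^{5}$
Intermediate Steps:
$P = \frac{87507}{19640} \approx 4.4556$
$D = -231 - \sqrt{55}$ ($D = -231 + \sqrt{55} \left(-1\right) = -231 - \sqrt{55} \approx -238.42$)
$\left(\frac{1}{252829 + D} + 205127\right) + P = \left(\frac{1}{252829 - \left(231 + \sqrt{55}\right)} + 205127\right) + \frac{87507}{19640} = \left(\frac{1}{252598 - \sqrt{55}} + 205127\right) + \frac{87507}{19640} = \left(205127 + \frac{1}{252598 - \sqrt{55}}\right) + \frac{87507}{19640} = \frac{4028781787}{19640} + \frac{1}{252598 - \sqrt{55}}$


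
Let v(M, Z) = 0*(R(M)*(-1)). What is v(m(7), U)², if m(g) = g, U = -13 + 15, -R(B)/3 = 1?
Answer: 0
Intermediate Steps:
R(B) = -3 (R(B) = -3*1 = -3)
U = 2
v(M, Z) = 0 (v(M, Z) = 0*(-3*(-1)) = 0*3 = 0)
v(m(7), U)² = 0² = 0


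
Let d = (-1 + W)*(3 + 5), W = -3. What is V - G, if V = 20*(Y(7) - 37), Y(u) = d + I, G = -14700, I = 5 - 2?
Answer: 13380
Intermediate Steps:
I = 3
d = -32 (d = (-1 - 3)*(3 + 5) = -4*8 = -32)
Y(u) = -29 (Y(u) = -32 + 3 = -29)
V = -1320 (V = 20*(-29 - 37) = 20*(-66) = -1320)
V - G = -1320 - 1*(-14700) = -1320 + 14700 = 13380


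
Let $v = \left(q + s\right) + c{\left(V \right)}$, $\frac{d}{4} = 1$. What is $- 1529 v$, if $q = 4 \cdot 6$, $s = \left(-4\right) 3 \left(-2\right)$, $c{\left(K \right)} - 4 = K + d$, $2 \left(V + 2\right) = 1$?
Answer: $- \frac{166661}{2} \approx -83331.0$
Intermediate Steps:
$d = 4$ ($d = 4 \cdot 1 = 4$)
$V = - \frac{3}{2}$ ($V = -2 + \frac{1}{2} \cdot 1 = -2 + \frac{1}{2} = - \frac{3}{2} \approx -1.5$)
$c{\left(K \right)} = 8 + K$ ($c{\left(K \right)} = 4 + \left(K + 4\right) = 4 + \left(4 + K\right) = 8 + K$)
$s = 24$ ($s = \left(-12\right) \left(-2\right) = 24$)
$q = 24$
$v = \frac{109}{2}$ ($v = \left(24 + 24\right) + \left(8 - \frac{3}{2}\right) = 48 + \frac{13}{2} = \frac{109}{2} \approx 54.5$)
$- 1529 v = \left(-1529\right) \frac{109}{2} = - \frac{166661}{2}$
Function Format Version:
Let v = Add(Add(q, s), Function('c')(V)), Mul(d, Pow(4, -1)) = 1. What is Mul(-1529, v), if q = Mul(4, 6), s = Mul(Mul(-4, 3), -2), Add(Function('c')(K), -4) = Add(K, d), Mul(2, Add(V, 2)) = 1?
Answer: Rational(-166661, 2) ≈ -83331.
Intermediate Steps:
d = 4 (d = Mul(4, 1) = 4)
V = Rational(-3, 2) (V = Add(-2, Mul(Rational(1, 2), 1)) = Add(-2, Rational(1, 2)) = Rational(-3, 2) ≈ -1.5000)
Function('c')(K) = Add(8, K) (Function('c')(K) = Add(4, Add(K, 4)) = Add(4, Add(4, K)) = Add(8, K))
s = 24 (s = Mul(-12, -2) = 24)
q = 24
v = Rational(109, 2) (v = Add(Add(24, 24), Add(8, Rational(-3, 2))) = Add(48, Rational(13, 2)) = Rational(109, 2) ≈ 54.500)
Mul(-1529, v) = Mul(-1529, Rational(109, 2)) = Rational(-166661, 2)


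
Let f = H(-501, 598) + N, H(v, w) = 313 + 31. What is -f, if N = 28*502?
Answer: -14400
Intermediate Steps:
H(v, w) = 344
N = 14056
f = 14400 (f = 344 + 14056 = 14400)
-f = -1*14400 = -14400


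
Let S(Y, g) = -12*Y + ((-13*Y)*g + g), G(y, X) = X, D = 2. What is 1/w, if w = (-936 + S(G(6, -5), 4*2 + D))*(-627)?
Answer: 1/135432 ≈ 7.3838e-6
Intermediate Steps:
S(Y, g) = g - 12*Y - 13*Y*g (S(Y, g) = -12*Y + (-13*Y*g + g) = -12*Y + (g - 13*Y*g) = g - 12*Y - 13*Y*g)
w = 135432 (w = (-936 + ((4*2 + 2) - 12*(-5) - 13*(-5)*(4*2 + 2)))*(-627) = (-936 + ((8 + 2) + 60 - 13*(-5)*(8 + 2)))*(-627) = (-936 + (10 + 60 - 13*(-5)*10))*(-627) = (-936 + (10 + 60 + 650))*(-627) = (-936 + 720)*(-627) = -216*(-627) = 135432)
1/w = 1/135432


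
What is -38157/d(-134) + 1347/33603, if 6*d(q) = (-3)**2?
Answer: -284930589/11201 ≈ -25438.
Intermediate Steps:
d(q) = 3/2 (d(q) = (1/6)*(-3)**2 = (1/6)*9 = 3/2)
-38157/d(-134) + 1347/33603 = -38157/3/2 + 1347/33603 = -38157*2/3 + 1347*(1/33603) = -25438 + 449/11201 = -284930589/11201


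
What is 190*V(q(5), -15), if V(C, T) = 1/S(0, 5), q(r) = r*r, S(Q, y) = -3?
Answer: -190/3 ≈ -63.333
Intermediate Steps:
q(r) = r²
V(C, T) = -⅓ (V(C, T) = 1/(-3) = -⅓)
190*V(q(5), -15) = 190*(-⅓) = -190/3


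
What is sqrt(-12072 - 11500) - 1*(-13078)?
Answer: 13078 + 2*I*sqrt(5893) ≈ 13078.0 + 153.53*I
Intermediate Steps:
sqrt(-12072 - 11500) - 1*(-13078) = sqrt(-23572) + 13078 = 2*I*sqrt(5893) + 13078 = 13078 + 2*I*sqrt(5893)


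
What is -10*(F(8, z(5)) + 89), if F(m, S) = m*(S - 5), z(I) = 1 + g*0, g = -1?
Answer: -570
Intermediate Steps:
z(I) = 1 (z(I) = 1 - 1*0 = 1 + 0 = 1)
F(m, S) = m*(-5 + S)
-10*(F(8, z(5)) + 89) = -10*(8*(-5 + 1) + 89) = -10*(8*(-4) + 89) = -10*(-32 + 89) = -10*57 = -1*570 = -570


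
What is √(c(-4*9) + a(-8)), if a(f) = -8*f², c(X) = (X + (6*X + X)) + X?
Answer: 2*I*√209 ≈ 28.914*I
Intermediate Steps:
c(X) = 9*X (c(X) = (X + 7*X) + X = 8*X + X = 9*X)
√(c(-4*9) + a(-8)) = √(9*(-4*9) - 8*(-8)²) = √(9*(-36) - 8*64) = √(-324 - 512) = √(-836) = 2*I*√209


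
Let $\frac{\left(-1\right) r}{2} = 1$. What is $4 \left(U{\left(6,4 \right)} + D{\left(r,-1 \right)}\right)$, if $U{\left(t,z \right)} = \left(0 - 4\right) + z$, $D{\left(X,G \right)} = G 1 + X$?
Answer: $-12$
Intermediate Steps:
$r = -2$ ($r = \left(-2\right) 1 = -2$)
$D{\left(X,G \right)} = G + X$
$U{\left(t,z \right)} = -4 + z$
$4 \left(U{\left(6,4 \right)} + D{\left(r,-1 \right)}\right) = 4 \left(\left(-4 + 4\right) - 3\right) = 4 \left(0 - 3\right) = 4 \left(-3\right) = -12$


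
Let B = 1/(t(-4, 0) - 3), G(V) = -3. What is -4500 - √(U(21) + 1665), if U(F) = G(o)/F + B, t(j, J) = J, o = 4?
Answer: -4500 - √734055/21 ≈ -4540.8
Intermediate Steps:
B = -⅓ (B = 1/(0 - 3) = 1/(-3) = -⅓ ≈ -0.33333)
U(F) = -⅓ - 3/F (U(F) = -3/F - ⅓ = -⅓ - 3/F)
-4500 - √(U(21) + 1665) = -4500 - √((⅓)*(-9 - 1*21)/21 + 1665) = -4500 - √((⅓)*(1/21)*(-9 - 21) + 1665) = -4500 - √((⅓)*(1/21)*(-30) + 1665) = -4500 - √(-10/21 + 1665) = -4500 - √(34955/21) = -4500 - √734055/21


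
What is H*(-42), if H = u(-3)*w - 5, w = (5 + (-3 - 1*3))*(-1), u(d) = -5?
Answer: 420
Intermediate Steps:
w = 1 (w = (5 + (-3 - 3))*(-1) = (5 - 6)*(-1) = -1*(-1) = 1)
H = -10 (H = -5*1 - 5 = -5 - 5 = -10)
H*(-42) = -10*(-42) = 420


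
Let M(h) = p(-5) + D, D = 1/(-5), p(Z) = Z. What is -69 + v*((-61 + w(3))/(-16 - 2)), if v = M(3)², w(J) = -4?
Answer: 1289/45 ≈ 28.644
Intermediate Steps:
D = -⅕ (D = 1*(-⅕) = -⅕ ≈ -0.20000)
M(h) = -26/5 (M(h) = -5 - ⅕ = -26/5)
v = 676/25 (v = (-26/5)² = 676/25 ≈ 27.040)
-69 + v*((-61 + w(3))/(-16 - 2)) = -69 + 676*((-61 - 4)/(-16 - 2))/25 = -69 + 676*(-65/(-18))/25 = -69 + 676*(-65*(-1/18))/25 = -69 + (676/25)*(65/18) = -69 + 4394/45 = 1289/45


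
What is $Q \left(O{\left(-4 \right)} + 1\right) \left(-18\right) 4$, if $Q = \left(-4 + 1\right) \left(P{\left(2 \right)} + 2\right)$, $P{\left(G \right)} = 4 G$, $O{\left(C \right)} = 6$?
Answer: $15120$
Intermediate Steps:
$Q = -30$ ($Q = \left(-4 + 1\right) \left(4 \cdot 2 + 2\right) = - 3 \left(8 + 2\right) = \left(-3\right) 10 = -30$)
$Q \left(O{\left(-4 \right)} + 1\right) \left(-18\right) 4 = - 30 \left(6 + 1\right) \left(-18\right) 4 = \left(-30\right) 7 \left(-18\right) 4 = \left(-210\right) \left(-18\right) 4 = 3780 \cdot 4 = 15120$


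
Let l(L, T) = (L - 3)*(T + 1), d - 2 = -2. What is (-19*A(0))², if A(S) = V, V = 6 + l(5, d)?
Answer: 23104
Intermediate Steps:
d = 0 (d = 2 - 2 = 0)
l(L, T) = (1 + T)*(-3 + L) (l(L, T) = (-3 + L)*(1 + T) = (1 + T)*(-3 + L))
V = 8 (V = 6 + (-3 + 5 - 3*0 + 5*0) = 6 + (-3 + 5 + 0 + 0) = 6 + 2 = 8)
A(S) = 8
(-19*A(0))² = (-19*8)² = (-152)² = 23104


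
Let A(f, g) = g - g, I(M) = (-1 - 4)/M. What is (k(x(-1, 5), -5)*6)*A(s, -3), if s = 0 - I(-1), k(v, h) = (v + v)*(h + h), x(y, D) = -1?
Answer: 0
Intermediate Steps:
I(M) = -5/M
k(v, h) = 4*h*v (k(v, h) = (2*v)*(2*h) = 4*h*v)
s = -5 (s = 0 - (-5)/(-1) = 0 - (-5)*(-1) = 0 - 1*5 = 0 - 5 = -5)
A(f, g) = 0
(k(x(-1, 5), -5)*6)*A(s, -3) = ((4*(-5)*(-1))*6)*0 = (20*6)*0 = 120*0 = 0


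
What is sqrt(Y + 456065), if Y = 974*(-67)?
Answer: 3*sqrt(43423) ≈ 625.15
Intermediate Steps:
Y = -65258
sqrt(Y + 456065) = sqrt(-65258 + 456065) = sqrt(390807) = 3*sqrt(43423)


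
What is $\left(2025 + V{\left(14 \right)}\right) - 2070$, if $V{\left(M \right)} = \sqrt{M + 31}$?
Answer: $-45 + 3 \sqrt{5} \approx -38.292$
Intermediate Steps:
$V{\left(M \right)} = \sqrt{31 + M}$
$\left(2025 + V{\left(14 \right)}\right) - 2070 = \left(2025 + \sqrt{31 + 14}\right) - 2070 = \left(2025 + \sqrt{45}\right) - 2070 = \left(2025 + 3 \sqrt{5}\right) - 2070 = -45 + 3 \sqrt{5}$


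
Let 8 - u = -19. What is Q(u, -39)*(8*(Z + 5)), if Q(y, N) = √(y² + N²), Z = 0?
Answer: 600*√10 ≈ 1897.4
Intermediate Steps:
u = 27 (u = 8 - 1*(-19) = 8 + 19 = 27)
Q(y, N) = √(N² + y²)
Q(u, -39)*(8*(Z + 5)) = √((-39)² + 27²)*(8*(0 + 5)) = √(1521 + 729)*(8*5) = √2250*40 = (15*√10)*40 = 600*√10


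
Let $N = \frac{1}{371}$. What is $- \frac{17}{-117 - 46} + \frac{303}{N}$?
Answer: $\frac{18323336}{163} \approx 1.1241 \cdot 10^{5}$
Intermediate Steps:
$N = \frac{1}{371} \approx 0.0026954$
$- \frac{17}{-117 - 46} + \frac{303}{N} = - \frac{17}{-117 - 46} + 303 \frac{1}{\frac{1}{371}} = - \frac{17}{-117 - 46} + 303 \cdot 371 = - \frac{17}{-163} + 112413 = \left(-17\right) \left(- \frac{1}{163}\right) + 112413 = \frac{17}{163} + 112413 = \frac{18323336}{163}$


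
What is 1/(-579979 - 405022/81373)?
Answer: -81373/47195036189 ≈ -1.7242e-6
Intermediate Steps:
1/(-579979 - 405022/81373) = 1/(-47195036189/81373) = -81373/47195036189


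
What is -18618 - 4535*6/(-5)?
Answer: -13176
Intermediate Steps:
-18618 - 4535*6/(-5) = -18618 - 4535*6*(-⅕) = -18618 - 4535*(-6)/5 = -18618 - 1*(-5442) = -18618 + 5442 = -13176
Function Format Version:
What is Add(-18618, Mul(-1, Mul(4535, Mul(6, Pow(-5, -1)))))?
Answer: -13176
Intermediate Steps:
Add(-18618, Mul(-1, Mul(4535, Mul(6, Pow(-5, -1))))) = Add(-18618, Mul(-1, Mul(4535, Mul(6, Rational(-1, 5))))) = Add(-18618, Mul(-1, Mul(4535, Rational(-6, 5)))) = Add(-18618, Mul(-1, -5442)) = Add(-18618, 5442) = -13176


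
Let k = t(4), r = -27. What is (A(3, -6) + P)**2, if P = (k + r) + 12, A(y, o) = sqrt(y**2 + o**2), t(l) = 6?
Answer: 126 - 54*sqrt(5) ≈ 5.2523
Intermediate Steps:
k = 6
A(y, o) = sqrt(o**2 + y**2)
P = -9 (P = (6 - 27) + 12 = -21 + 12 = -9)
(A(3, -6) + P)**2 = (sqrt((-6)**2 + 3**2) - 9)**2 = (sqrt(36 + 9) - 9)**2 = (sqrt(45) - 9)**2 = (3*sqrt(5) - 9)**2 = (-9 + 3*sqrt(5))**2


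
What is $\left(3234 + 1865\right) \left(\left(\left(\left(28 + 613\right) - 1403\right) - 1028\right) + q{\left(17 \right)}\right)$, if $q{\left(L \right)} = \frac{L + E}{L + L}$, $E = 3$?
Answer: $- \frac{155111580}{17} \approx -9.1242 \cdot 10^{6}$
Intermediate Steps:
$q{\left(L \right)} = \frac{3 + L}{2 L}$ ($q{\left(L \right)} = \frac{L + 3}{L + L} = \frac{3 + L}{2 L}$)
$\left(3234 + 1865\right) \left(\left(\left(\left(28 + 613\right) - 1403\right) - 1028\right) + q{\left(17 \right)}\right) = \left(3234 + 1865\right) \left(\left(\left(\left(28 + 613\right) - 1403\right) - 1028\right) + \frac{3 + 17}{2 \cdot 17}\right) = 5099 \left(\left(\left(641 - 1403\right) - 1028\right) + \frac{1}{2} \cdot \frac{1}{17} \cdot 20\right) = 5099 \left(\left(-762 - 1028\right) + \frac{10}{17}\right) = 5099 \left(-1790 + \frac{10}{17}\right) = 5099 \left(- \frac{30420}{17}\right) = - \frac{155111580}{17}$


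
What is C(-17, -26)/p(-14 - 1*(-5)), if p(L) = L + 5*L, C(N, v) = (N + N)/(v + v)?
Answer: -17/1404 ≈ -0.012108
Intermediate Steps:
C(N, v) = N/v (C(N, v) = (2*N)/((2*v)) = (2*N)*(1/(2*v)) = N/v)
p(L) = 6*L
C(-17, -26)/p(-14 - 1*(-5)) = (-17/(-26))/((6*(-14 - 1*(-5)))) = (-17*(-1/26))/((6*(-14 + 5))) = 17/(26*((6*(-9)))) = (17/26)/(-54) = (17/26)*(-1/54) = -17/1404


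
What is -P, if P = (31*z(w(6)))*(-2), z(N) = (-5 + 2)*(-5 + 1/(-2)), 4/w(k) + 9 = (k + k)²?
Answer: 1023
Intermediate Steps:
w(k) = 4/(-9 + 4*k²) (w(k) = 4/(-9 + (k + k)²) = 4/(-9 + (2*k)²) = 4/(-9 + 4*k²))
z(N) = 33/2 (z(N) = -3*(-5 - ½) = -3*(-11/2) = 33/2)
P = -1023 (P = (31*(33/2))*(-2) = (1023/2)*(-2) = -1023)
-P = -1*(-1023) = 1023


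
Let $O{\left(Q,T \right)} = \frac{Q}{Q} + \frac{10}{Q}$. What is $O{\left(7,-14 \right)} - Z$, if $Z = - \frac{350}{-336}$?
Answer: $\frac{233}{168} \approx 1.3869$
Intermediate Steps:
$O{\left(Q,T \right)} = 1 + \frac{10}{Q}$
$Z = \frac{25}{24}$ ($Z = \left(-350\right) \left(- \frac{1}{336}\right) = \frac{25}{24} \approx 1.0417$)
$O{\left(7,-14 \right)} - Z = \frac{10 + 7}{7} - \frac{25}{24} = \frac{1}{7} \cdot 17 - \frac{25}{24} = \frac{17}{7} - \frac{25}{24} = \frac{233}{168}$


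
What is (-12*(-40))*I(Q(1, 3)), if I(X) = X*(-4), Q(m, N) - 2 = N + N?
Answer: -15360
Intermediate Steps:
Q(m, N) = 2 + 2*N (Q(m, N) = 2 + (N + N) = 2 + 2*N)
I(X) = -4*X
(-12*(-40))*I(Q(1, 3)) = (-12*(-40))*(-4*(2 + 2*3)) = 480*(-4*(2 + 6)) = 480*(-4*8) = 480*(-32) = -15360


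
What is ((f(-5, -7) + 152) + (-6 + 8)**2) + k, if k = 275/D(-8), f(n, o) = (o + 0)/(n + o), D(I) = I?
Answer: 2933/24 ≈ 122.21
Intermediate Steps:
f(n, o) = o/(n + o)
k = -275/8 (k = 275/(-8) = 275*(-1/8) = -275/8 ≈ -34.375)
((f(-5, -7) + 152) + (-6 + 8)**2) + k = ((-7/(-5 - 7) + 152) + (-6 + 8)**2) - 275/8 = ((-7/(-12) + 152) + 2**2) - 275/8 = ((-7*(-1/12) + 152) + 4) - 275/8 = ((7/12 + 152) + 4) - 275/8 = (1831/12 + 4) - 275/8 = 1879/12 - 275/8 = 2933/24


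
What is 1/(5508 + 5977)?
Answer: 1/11485 ≈ 8.7070e-5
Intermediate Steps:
1/(5508 + 5977) = 1/11485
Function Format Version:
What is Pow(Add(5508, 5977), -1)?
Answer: Rational(1, 11485) ≈ 8.7070e-5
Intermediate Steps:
Pow(Add(5508, 5977), -1) = Pow(11485, -1) = Rational(1, 11485)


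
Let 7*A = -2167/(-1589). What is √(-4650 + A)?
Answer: I*√11740390741/1589 ≈ 68.189*I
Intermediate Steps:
A = 2167/11123 (A = (-2167/(-1589))/7 = (-2167*(-1/1589))/7 = (⅐)*(2167/1589) = 2167/11123 ≈ 0.19482)
√(-4650 + A) = √(-4650 + 2167/11123) = √(-51719783/11123) = I*√11740390741/1589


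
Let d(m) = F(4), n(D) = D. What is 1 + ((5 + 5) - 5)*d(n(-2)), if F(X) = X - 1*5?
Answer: -4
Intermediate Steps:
F(X) = -5 + X (F(X) = X - 5 = -5 + X)
d(m) = -1 (d(m) = -5 + 4 = -1)
1 + ((5 + 5) - 5)*d(n(-2)) = 1 + ((5 + 5) - 5)*(-1) = 1 + (10 - 5)*(-1) = 1 + 5*(-1) = 1 - 5 = -4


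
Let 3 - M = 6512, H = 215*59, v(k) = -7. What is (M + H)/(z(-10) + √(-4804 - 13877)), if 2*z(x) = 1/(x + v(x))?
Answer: -209984/21595237 - 7139456*I*√18681/21595237 ≈ -0.0097236 - 45.186*I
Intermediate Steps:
H = 12685
M = -6509 (M = 3 - 1*6512 = 3 - 6512 = -6509)
z(x) = 1/(2*(-7 + x)) (z(x) = 1/(2*(x - 7)) = 1/(2*(-7 + x)))
(M + H)/(z(-10) + √(-4804 - 13877)) = (-6509 + 12685)/(1/(2*(-7 - 10)) + √(-4804 - 13877)) = 6176/((½)/(-17) + √(-18681)) = 6176/((½)*(-1/17) + I*√18681) = 6176/(-1/34 + I*√18681)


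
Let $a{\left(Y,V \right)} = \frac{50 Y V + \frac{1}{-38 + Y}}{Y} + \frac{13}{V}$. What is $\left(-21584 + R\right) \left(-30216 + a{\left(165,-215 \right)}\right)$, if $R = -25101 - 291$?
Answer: $\frac{346805799562496}{180213} \approx 1.9244 \cdot 10^{9}$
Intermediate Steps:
$R = -25392$
$a{\left(Y,V \right)} = \frac{13}{V} + \frac{\frac{1}{-38 + Y} + 50 V Y}{Y}$ ($a{\left(Y,V \right)} = \frac{50 V Y + \frac{1}{-38 + Y}}{Y} + \frac{13}{V} = \frac{\frac{1}{-38 + Y} + 50 V Y}{Y} + \frac{13}{V} = \frac{13}{V} + \frac{\frac{1}{-38 + Y} + 50 V Y}{Y}$)
$\left(-21584 + R\right) \left(-30216 + a{\left(165,-215 \right)}\right) = \left(-21584 - 25392\right) \left(-30216 + \frac{-215 - 81510 + 13 \cdot 165^{2} - 313500 \left(-215\right)^{2} + 50 \left(-215\right)^{2} \cdot 165^{2}}{\left(-215\right) 165 \left(-38 + 165\right)}\right) = - 46976 \left(-30216 - \frac{-215 - 81510 + 13 \cdot 27225 - 313500 \cdot 46225 + 50 \cdot 46225 \cdot 27225}{35475 \cdot 127}\right) = - 46976 \left(-30216 - \frac{1}{35475} \cdot \frac{1}{127} \left(-215 - 81510 + 353925 - 14491537500 + 62923781250\right)\right) = - 46976 \left(-30216 - \frac{1}{35475} \cdot \frac{1}{127} \cdot 48432515950\right) = - 46976 \left(-30216 - \frac{1937300638}{180213}\right) = \left(-46976\right) \left(- \frac{7382616646}{180213}\right) = \frac{346805799562496}{180213}$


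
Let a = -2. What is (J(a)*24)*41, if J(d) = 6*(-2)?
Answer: -11808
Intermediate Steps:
J(d) = -12
(J(a)*24)*41 = -12*24*41 = -288*41 = -11808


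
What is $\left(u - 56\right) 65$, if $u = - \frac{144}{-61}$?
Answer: $- \frac{212680}{61} \approx -3486.6$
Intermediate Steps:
$u = \frac{144}{61}$ ($u = \left(-144\right) \left(- \frac{1}{61}\right) = \frac{144}{61} \approx 2.3607$)
$\left(u - 56\right) 65 = \left(\frac{144}{61} - 56\right) 65 = \left(- \frac{3272}{61}\right) 65 = - \frac{212680}{61}$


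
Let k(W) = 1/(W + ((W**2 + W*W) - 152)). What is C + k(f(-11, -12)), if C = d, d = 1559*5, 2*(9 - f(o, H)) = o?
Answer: 2205986/283 ≈ 7795.0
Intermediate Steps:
f(o, H) = 9 - o/2
d = 7795
C = 7795
k(W) = 1/(-152 + W + 2*W**2) (k(W) = 1/(W + ((W**2 + W**2) - 152)) = 1/(W + (2*W**2 - 152)) = 1/(W + (-152 + 2*W**2)) = 1/(-152 + W + 2*W**2))
C + k(f(-11, -12)) = 7795 + 1/(-152 + (9 - 1/2*(-11)) + 2*(9 - 1/2*(-11))**2) = 7795 + 1/(-152 + (9 + 11/2) + 2*(9 + 11/2)**2) = 7795 + 1/(-152 + 29/2 + 2*(29/2)**2) = 7795 + 1/(-152 + 29/2 + 2*(841/4)) = 7795 + 1/(-152 + 29/2 + 841/2) = 7795 + 1/283 = 2205986/283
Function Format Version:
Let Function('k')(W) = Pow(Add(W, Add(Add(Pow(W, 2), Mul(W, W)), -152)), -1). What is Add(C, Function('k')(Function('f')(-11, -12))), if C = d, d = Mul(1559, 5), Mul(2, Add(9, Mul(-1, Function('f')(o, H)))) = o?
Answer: Rational(2205986, 283) ≈ 7795.0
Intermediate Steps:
Function('f')(o, H) = Add(9, Mul(Rational(-1, 2), o))
d = 7795
C = 7795
Function('k')(W) = Pow(Add(-152, W, Mul(2, Pow(W, 2))), -1) (Function('k')(W) = Pow(Add(W, Add(Add(Pow(W, 2), Pow(W, 2)), -152)), -1) = Pow(Add(W, Add(Mul(2, Pow(W, 2)), -152)), -1) = Pow(Add(W, Add(-152, Mul(2, Pow(W, 2)))), -1) = Pow(Add(-152, W, Mul(2, Pow(W, 2))), -1))
Add(C, Function('k')(Function('f')(-11, -12))) = Add(7795, Pow(Add(-152, Add(9, Mul(Rational(-1, 2), -11)), Mul(2, Pow(Add(9, Mul(Rational(-1, 2), -11)), 2))), -1)) = Add(7795, Pow(Add(-152, Add(9, Rational(11, 2)), Mul(2, Pow(Add(9, Rational(11, 2)), 2))), -1)) = Add(7795, Pow(Add(-152, Rational(29, 2), Mul(2, Pow(Rational(29, 2), 2))), -1)) = Add(7795, Pow(Add(-152, Rational(29, 2), Mul(2, Rational(841, 4))), -1)) = Add(7795, Pow(Add(-152, Rational(29, 2), Rational(841, 2)), -1)) = Add(7795, Pow(283, -1)) = Add(7795, Rational(1, 283)) = Rational(2205986, 283)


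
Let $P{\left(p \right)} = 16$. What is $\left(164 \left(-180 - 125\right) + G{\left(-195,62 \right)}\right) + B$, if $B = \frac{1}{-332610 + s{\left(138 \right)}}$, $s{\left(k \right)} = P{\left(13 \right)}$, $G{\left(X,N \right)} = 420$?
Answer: $- \frac{16496662401}{332594} \approx -49600.0$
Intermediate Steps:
$s{\left(k \right)} = 16$
$B = - \frac{1}{332594}$ ($B = \frac{1}{-332610 + 16} = \frac{1}{-332594} = - \frac{1}{332594} \approx -3.0067 \cdot 10^{-6}$)
$\left(164 \left(-180 - 125\right) + G{\left(-195,62 \right)}\right) + B = \left(164 \left(-180 - 125\right) + 420\right) - \frac{1}{332594} = \left(164 \left(-305\right) + 420\right) - \frac{1}{332594} = \left(-50020 + 420\right) - \frac{1}{332594} = -49600 - \frac{1}{332594} = - \frac{16496662401}{332594}$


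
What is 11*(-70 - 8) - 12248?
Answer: -13106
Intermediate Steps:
11*(-70 - 8) - 12248 = 11*(-78) - 12248 = -858 - 12248 = -13106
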